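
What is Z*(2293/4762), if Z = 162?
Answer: 185733/2381 ≈ 78.006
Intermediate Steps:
Z*(2293/4762) = 162*(2293/4762) = 185733/2381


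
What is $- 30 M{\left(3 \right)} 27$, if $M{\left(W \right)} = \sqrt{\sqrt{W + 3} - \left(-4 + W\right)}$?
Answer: $- 810 \sqrt{1 + \sqrt{6}} \approx -1504.4$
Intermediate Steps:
$M{\left(W \right)} = \sqrt{4 + \sqrt{3 + W} - W}$ ($M{\left(W \right)} = \sqrt{\sqrt{3 + W} - \left(-4 + W\right)} = \sqrt{4 + \sqrt{3 + W} - W}$)
$- 30 M{\left(3 \right)} 27 = - 30 \sqrt{4 + \sqrt{3 + 3} - 3} \cdot 27 = - 30 \sqrt{4 + \sqrt{6} - 3} \cdot 27 = - 30 \sqrt{1 + \sqrt{6}} \cdot 27 = - 810 \sqrt{1 + \sqrt{6}}$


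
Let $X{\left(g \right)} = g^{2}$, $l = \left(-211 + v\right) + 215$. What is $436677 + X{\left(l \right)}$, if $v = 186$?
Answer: $472777$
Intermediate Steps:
$l = 190$ ($l = \left(-211 + 186\right) + 215 = -25 + 215 = 190$)
$436677 + X{\left(l \right)} = 436677 + 190^{2} = 436677 + 36100 = 472777$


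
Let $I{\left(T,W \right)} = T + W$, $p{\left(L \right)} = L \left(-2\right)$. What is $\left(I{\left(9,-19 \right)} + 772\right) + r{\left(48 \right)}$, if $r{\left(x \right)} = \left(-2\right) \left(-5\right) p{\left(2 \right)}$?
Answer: $722$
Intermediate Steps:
$p{\left(L \right)} = - 2 L$
$r{\left(x \right)} = -40$ ($r{\left(x \right)} = \left(-2\right) \left(-5\right) \left(\left(-2\right) 2\right) = 10 \left(-4\right) = -40$)
$\left(I{\left(9,-19 \right)} + 772\right) + r{\left(48 \right)} = \left(\left(9 - 19\right) + 772\right) - 40 = \left(-10 + 772\right) - 40 = 762 - 40 = 722$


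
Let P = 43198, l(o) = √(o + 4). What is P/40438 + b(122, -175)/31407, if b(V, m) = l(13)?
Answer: 21599/20219 + √17/31407 ≈ 1.0684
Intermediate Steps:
l(o) = √(4 + o)
b(V, m) = √17 (b(V, m) = √(4 + 13) = √17)
P/40438 + b(122, -175)/31407 = 43198/40438 + √17/31407 = 43198*(1/40438) + √17*(1/31407) = 21599/20219 + √17/31407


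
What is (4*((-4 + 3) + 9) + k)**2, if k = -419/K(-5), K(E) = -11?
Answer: 594441/121 ≈ 4912.7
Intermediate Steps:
k = 419/11 (k = -419/(-11) = -419*(-1/11) = 419/11 ≈ 38.091)
(4*((-4 + 3) + 9) + k)**2 = (4*((-4 + 3) + 9) + 419/11)**2 = (4*(-1 + 9) + 419/11)**2 = (4*8 + 419/11)**2 = (32 + 419/11)**2 = (771/11)**2 = 594441/121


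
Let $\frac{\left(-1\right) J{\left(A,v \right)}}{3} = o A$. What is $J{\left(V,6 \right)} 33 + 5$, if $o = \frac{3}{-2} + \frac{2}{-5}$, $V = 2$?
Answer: $\frac{1906}{5} \approx 381.2$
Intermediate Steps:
$o = - \frac{19}{10}$ ($o = 3 \left(- \frac{1}{2}\right) + 2 \left(- \frac{1}{5}\right) = - \frac{3}{2} - \frac{2}{5} = - \frac{19}{10} \approx -1.9$)
$J{\left(A,v \right)} = \frac{57 A}{10}$ ($J{\left(A,v \right)} = - 3 \left(- \frac{19 A}{10}\right) = \frac{57 A}{10}$)
$J{\left(V,6 \right)} 33 + 5 = \frac{57}{10} \cdot 2 \cdot 33 + 5 = \frac{57}{5} \cdot 33 + 5 = \frac{1881}{5} + 5 = \frac{1906}{5}$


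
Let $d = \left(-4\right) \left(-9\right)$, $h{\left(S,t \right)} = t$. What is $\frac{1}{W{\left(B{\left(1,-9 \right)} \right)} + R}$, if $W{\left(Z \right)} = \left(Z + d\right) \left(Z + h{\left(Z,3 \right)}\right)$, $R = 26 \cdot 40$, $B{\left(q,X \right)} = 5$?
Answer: $\frac{1}{1368} \approx 0.00073099$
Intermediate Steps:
$R = 1040$
$d = 36$
$W{\left(Z \right)} = \left(3 + Z\right) \left(36 + Z\right)$ ($W{\left(Z \right)} = \left(Z + 36\right) \left(Z + 3\right) = \left(36 + Z\right) \left(3 + Z\right) = \left(3 + Z\right) \left(36 + Z\right)$)
$\frac{1}{W{\left(B{\left(1,-9 \right)} \right)} + R} = \frac{1}{\left(108 + 5^{2} + 39 \cdot 5\right) + 1040} = \frac{1}{\left(108 + 25 + 195\right) + 1040} = \frac{1}{328 + 1040} = \frac{1}{1368}$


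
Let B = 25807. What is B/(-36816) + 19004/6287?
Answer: 537402655/231462192 ≈ 2.3218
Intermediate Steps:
B/(-36816) + 19004/6287 = 25807/(-36816) + 19004/6287 = 25807*(-1/36816) + 19004*(1/6287) = -25807/36816 + 19004/6287 = 537402655/231462192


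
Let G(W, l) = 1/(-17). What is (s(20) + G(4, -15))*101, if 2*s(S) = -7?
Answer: -12221/34 ≈ -359.44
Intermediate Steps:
s(S) = -7/2 (s(S) = (½)*(-7) = -7/2)
G(W, l) = -1/17
(s(20) + G(4, -15))*101 = (-7/2 - 1/17)*101 = -121/34*101 = -12221/34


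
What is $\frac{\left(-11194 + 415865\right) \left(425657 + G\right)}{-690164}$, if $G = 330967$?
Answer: $- \frac{76545947676}{172541} \approx -4.4364 \cdot 10^{5}$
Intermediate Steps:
$\frac{\left(-11194 + 415865\right) \left(425657 + G\right)}{-690164} = \frac{\left(-11194 + 415865\right) \left(425657 + 330967\right)}{-690164} = 404671 \cdot 756624 \left(- \frac{1}{690164}\right) = 306183790704 \left(- \frac{1}{690164}\right) = - \frac{76545947676}{172541}$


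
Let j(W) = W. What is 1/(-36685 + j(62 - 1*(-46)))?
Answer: -1/36577 ≈ -2.7340e-5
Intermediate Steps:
1/(-36685 + j(62 - 1*(-46))) = 1/(-36685 + (62 - 1*(-46))) = 1/(-36685 + (62 + 46)) = 1/(-36685 + 108) = 1/(-36577) = -1/36577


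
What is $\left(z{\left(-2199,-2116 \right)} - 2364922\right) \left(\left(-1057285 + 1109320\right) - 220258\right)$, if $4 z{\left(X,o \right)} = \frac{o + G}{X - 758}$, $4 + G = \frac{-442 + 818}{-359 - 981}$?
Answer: $\frac{788185224781577359}{1981190} \approx 3.9783 \cdot 10^{11}$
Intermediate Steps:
$G = - \frac{1434}{335}$ ($G = -4 + \frac{-442 + 818}{-359 - 981} = -4 + \frac{376}{-1340} = -4 + 376 \left(- \frac{1}{1340}\right) = -4 - \frac{94}{335} = - \frac{1434}{335} \approx -4.2806$)
$z{\left(X,o \right)} = \frac{- \frac{1434}{335} + o}{4 \left(-758 + X\right)}$ ($z{\left(X,o \right)} = \frac{\left(o - \frac{1434}{335}\right) \frac{1}{X - 758}}{4} = \frac{\left(- \frac{1434}{335} + o\right) \frac{1}{-758 + X}}{4} = \frac{\frac{1}{-758 + X} \left(- \frac{1434}{335} + o\right)}{4} = \frac{- \frac{1434}{335} + o}{4 \left(-758 + X\right)}$)
$\left(z{\left(-2199,-2116 \right)} - 2364922\right) \left(\left(-1057285 + 1109320\right) - 220258\right) = \left(\frac{-1434 + 335 \left(-2116\right)}{1340 \left(-758 - 2199\right)} - 2364922\right) \left(\left(-1057285 + 1109320\right) - 220258\right) = \left(\frac{-1434 - 708860}{1340 \left(-2957\right)} - 2364922\right) \left(52035 - 220258\right) = \left(\frac{1}{1340} \left(- \frac{1}{2957}\right) \left(-710294\right) - 2364922\right) \left(-168223\right) = \left(\frac{355147}{1981190} - 2364922\right) \left(-168223\right) = \left(- \frac{4685359462033}{1981190}\right) \left(-168223\right) = \frac{788185224781577359}{1981190}$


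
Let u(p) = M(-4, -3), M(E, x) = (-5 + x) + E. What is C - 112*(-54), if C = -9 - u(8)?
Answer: 6051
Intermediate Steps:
M(E, x) = -5 + E + x
u(p) = -12 (u(p) = -5 - 4 - 3 = -12)
C = 3 (C = -9 - 1*(-12) = -9 + 12 = 3)
C - 112*(-54) = 3 - 112*(-54) = 3 + 6048 = 6051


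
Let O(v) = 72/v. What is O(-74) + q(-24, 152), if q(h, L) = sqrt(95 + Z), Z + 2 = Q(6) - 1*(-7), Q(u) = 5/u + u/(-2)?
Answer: -36/37 + sqrt(3522)/6 ≈ 8.9181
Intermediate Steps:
Q(u) = 5/u - u/2 (Q(u) = 5/u + u*(-1/2) = 5/u - u/2)
Z = 17/6 (Z = -2 + ((5/6 - 1/2*6) - 1*(-7)) = -2 + ((5*(1/6) - 3) + 7) = -2 + ((5/6 - 3) + 7) = -2 + (-13/6 + 7) = -2 + 29/6 = 17/6 ≈ 2.8333)
q(h, L) = sqrt(3522)/6 (q(h, L) = sqrt(95 + 17/6) = sqrt(587/6) = sqrt(3522)/6)
O(-74) + q(-24, 152) = 72/(-74) + sqrt(3522)/6 = 72*(-1/74) + sqrt(3522)/6 = -36/37 + sqrt(3522)/6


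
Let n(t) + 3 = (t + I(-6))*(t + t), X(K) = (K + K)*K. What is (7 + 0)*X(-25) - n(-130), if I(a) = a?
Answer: -26607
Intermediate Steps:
X(K) = 2*K² (X(K) = (2*K)*K = 2*K²)
n(t) = -3 + 2*t*(-6 + t) (n(t) = -3 + (t - 6)*(t + t) = -3 + (-6 + t)*(2*t) = -3 + 2*t*(-6 + t))
(7 + 0)*X(-25) - n(-130) = (7 + 0)*(2*(-25)²) - (-3 - 12*(-130) + 2*(-130)²) = 7*(2*625) - (-3 + 1560 + 2*16900) = 7*1250 - (-3 + 1560 + 33800) = 8750 - 1*35357 = 8750 - 35357 = -26607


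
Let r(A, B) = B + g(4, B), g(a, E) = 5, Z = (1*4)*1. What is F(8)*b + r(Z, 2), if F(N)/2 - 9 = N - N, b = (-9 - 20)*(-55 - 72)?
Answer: 66301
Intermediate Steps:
Z = 4 (Z = 4*1 = 4)
r(A, B) = 5 + B (r(A, B) = B + 5 = 5 + B)
b = 3683 (b = -29*(-127) = 3683)
F(N) = 18 (F(N) = 18 + 2*(N - N) = 18 + 2*0 = 18 + 0 = 18)
F(8)*b + r(Z, 2) = 18*3683 + (5 + 2) = 66294 + 7 = 66301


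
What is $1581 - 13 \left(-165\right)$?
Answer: $3726$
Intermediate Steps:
$1581 - 13 \left(-165\right) = 1581 - -2145 = 1581 + 2145 = 3726$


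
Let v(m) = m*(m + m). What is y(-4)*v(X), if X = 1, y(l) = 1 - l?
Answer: 10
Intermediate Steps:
v(m) = 2*m**2 (v(m) = m*(2*m) = 2*m**2)
y(-4)*v(X) = (1 - 1*(-4))*(2*1**2) = (1 + 4)*(2*1) = 5*2 = 10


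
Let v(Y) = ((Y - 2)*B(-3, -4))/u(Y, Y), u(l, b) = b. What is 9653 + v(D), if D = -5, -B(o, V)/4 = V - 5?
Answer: 48517/5 ≈ 9703.4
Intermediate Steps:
B(o, V) = 20 - 4*V (B(o, V) = -4*(V - 5) = -4*(-5 + V) = 20 - 4*V)
v(Y) = (-72 + 36*Y)/Y (v(Y) = ((Y - 2)*(20 - 4*(-4)))/Y = ((-2 + Y)*(20 + 16))/Y = ((-2 + Y)*36)/Y = (-72 + 36*Y)/Y)
9653 + v(D) = 9653 + (36 - 72/(-5)) = 9653 + (36 - 72*(-1/5)) = 9653 + (36 + 72/5) = 9653 + 252/5 = 48517/5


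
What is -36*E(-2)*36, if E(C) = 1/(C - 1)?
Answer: 432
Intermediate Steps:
E(C) = 1/(-1 + C)
-36*E(-2)*36 = -36/(-1 - 2)*36 = -36/(-3)*36 = -36*(-1/3)*36 = 12*36 = 432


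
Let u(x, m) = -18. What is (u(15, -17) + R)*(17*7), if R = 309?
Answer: 34629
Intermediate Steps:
(u(15, -17) + R)*(17*7) = (-18 + 309)*(17*7) = 291*119 = 34629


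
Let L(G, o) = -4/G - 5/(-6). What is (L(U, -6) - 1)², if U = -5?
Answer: 361/900 ≈ 0.40111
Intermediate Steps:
L(G, o) = ⅚ - 4/G (L(G, o) = -4/G - 5*(-⅙) = -4/G + ⅚ = ⅚ - 4/G)
(L(U, -6) - 1)² = ((⅚ - 4/(-5)) - 1)² = ((⅚ - 4*(-⅕)) - 1)² = ((⅚ + ⅘) - 1)² = (49/30 - 1)² = (19/30)² = 361/900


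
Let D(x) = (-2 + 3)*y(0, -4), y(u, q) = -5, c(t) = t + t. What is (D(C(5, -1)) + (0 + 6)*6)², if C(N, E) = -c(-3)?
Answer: 961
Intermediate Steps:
c(t) = 2*t
C(N, E) = 6 (C(N, E) = -2*(-3) = -1*(-6) = 6)
D(x) = -5 (D(x) = (-2 + 3)*(-5) = 1*(-5) = -5)
(D(C(5, -1)) + (0 + 6)*6)² = (-5 + (0 + 6)*6)² = (-5 + 6*6)² = (-5 + 36)² = 31² = 961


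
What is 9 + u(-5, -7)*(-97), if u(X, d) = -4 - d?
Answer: -282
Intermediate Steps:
9 + u(-5, -7)*(-97) = 9 + (-4 - 1*(-7))*(-97) = 9 + (-4 + 7)*(-97) = 9 + 3*(-97) = 9 - 291 = -282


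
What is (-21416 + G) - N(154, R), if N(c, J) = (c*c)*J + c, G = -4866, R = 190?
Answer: -4532476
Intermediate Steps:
N(c, J) = c + J*c**2 (N(c, J) = c**2*J + c = J*c**2 + c = c + J*c**2)
(-21416 + G) - N(154, R) = (-21416 - 4866) - 154*(1 + 190*154) = -26282 - 154*(1 + 29260) = -26282 - 154*29261 = -26282 - 1*4506194 = -26282 - 4506194 = -4532476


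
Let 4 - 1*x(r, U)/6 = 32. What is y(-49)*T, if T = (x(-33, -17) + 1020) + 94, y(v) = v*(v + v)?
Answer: 4542692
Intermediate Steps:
x(r, U) = -168 (x(r, U) = 24 - 6*32 = 24 - 192 = -168)
y(v) = 2*v² (y(v) = v*(2*v) = 2*v²)
T = 946 (T = (-168 + 1020) + 94 = 852 + 94 = 946)
y(-49)*T = (2*(-49)²)*946 = (2*2401)*946 = 4802*946 = 4542692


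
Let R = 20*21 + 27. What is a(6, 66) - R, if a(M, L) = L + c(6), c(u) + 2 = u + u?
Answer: -371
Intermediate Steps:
c(u) = -2 + 2*u (c(u) = -2 + (u + u) = -2 + 2*u)
a(M, L) = 10 + L (a(M, L) = L + (-2 + 2*6) = L + (-2 + 12) = L + 10 = 10 + L)
R = 447 (R = 420 + 27 = 447)
a(6, 66) - R = (10 + 66) - 1*447 = 76 - 447 = -371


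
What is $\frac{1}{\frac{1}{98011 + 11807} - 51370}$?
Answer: $- \frac{109818}{5641350659} \approx -1.9467 \cdot 10^{-5}$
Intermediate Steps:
$\frac{1}{\frac{1}{98011 + 11807} - 51370} = \frac{1}{\frac{1}{109818} - 51370} = \frac{1}{- \frac{5641350659}{109818}} = - \frac{109818}{5641350659}$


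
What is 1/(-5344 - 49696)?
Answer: -1/55040 ≈ -1.8169e-5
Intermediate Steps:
1/(-5344 - 49696) = 1/(-55040) = -1/55040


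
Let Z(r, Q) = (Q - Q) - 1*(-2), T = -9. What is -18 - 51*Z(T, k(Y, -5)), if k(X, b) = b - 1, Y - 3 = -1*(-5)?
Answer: -120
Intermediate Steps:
Y = 8 (Y = 3 - 1*(-5) = 3 + 5 = 8)
k(X, b) = -1 + b
Z(r, Q) = 2 (Z(r, Q) = 0 + 2 = 2)
-18 - 51*Z(T, k(Y, -5)) = -18 - 51*2 = -18 - 102 = -120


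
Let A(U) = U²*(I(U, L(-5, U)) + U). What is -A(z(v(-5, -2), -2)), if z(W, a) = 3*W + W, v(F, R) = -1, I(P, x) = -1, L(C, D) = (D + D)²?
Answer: 80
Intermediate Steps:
L(C, D) = 4*D² (L(C, D) = (2*D)² = 4*D²)
z(W, a) = 4*W
A(U) = U²*(-1 + U)
-A(z(v(-5, -2), -2)) = -(4*(-1))²*(-1 + 4*(-1)) = -(-4)²*(-1 - 4) = -16*(-5) = -1*(-80) = 80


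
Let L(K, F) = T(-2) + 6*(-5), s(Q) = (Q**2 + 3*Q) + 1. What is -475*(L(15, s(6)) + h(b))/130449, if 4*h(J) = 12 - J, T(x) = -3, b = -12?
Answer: 4275/43483 ≈ 0.098314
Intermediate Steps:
s(Q) = 1 + Q**2 + 3*Q
L(K, F) = -33 (L(K, F) = -3 + 6*(-5) = -3 - 30 = -33)
h(J) = 3 - J/4 (h(J) = (12 - J)/4 = 3 - J/4)
-475*(L(15, s(6)) + h(b))/130449 = -475*(-33 + (3 - 1/4*(-12)))/130449 = -475*(-33 + (3 + 3))*(1/130449) = -475*(-33 + 6)*(1/130449) = -475*(-27)*(1/130449) = 12825*(1/130449) = 4275/43483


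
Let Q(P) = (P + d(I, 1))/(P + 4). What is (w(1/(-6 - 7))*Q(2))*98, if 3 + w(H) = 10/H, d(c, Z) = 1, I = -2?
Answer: -6517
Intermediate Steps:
Q(P) = (1 + P)/(4 + P) (Q(P) = (P + 1)/(P + 4) = (1 + P)/(4 + P))
w(H) = -3 + 10/H
(w(1/(-6 - 7))*Q(2))*98 = ((-3 + 10/(1/(-6 - 7)))*((1 + 2)/(4 + 2)))*98 = ((-3 + 10/(1/(-13)))*(3/6))*98 = ((-3 + 10/(-1/13))*((⅙)*3))*98 = ((-3 + 10*(-13))*(½))*98 = ((-3 - 130)*(½))*98 = -133*½*98 = -133/2*98 = -6517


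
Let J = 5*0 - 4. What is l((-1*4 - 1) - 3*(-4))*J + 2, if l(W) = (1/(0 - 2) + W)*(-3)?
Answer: 80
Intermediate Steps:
l(W) = 3/2 - 3*W (l(W) = (1/(-2) + W)*(-3) = (-½ + W)*(-3) = 3/2 - 3*W)
J = -4 (J = 0 - 4 = -4)
l((-1*4 - 1) - 3*(-4))*J + 2 = (3/2 - 3*((-1*4 - 1) - 3*(-4)))*(-4) + 2 = (3/2 - 3*((-4 - 1) + 12))*(-4) + 2 = (3/2 - 3*(-5 + 12))*(-4) + 2 = (3/2 - 3*7)*(-4) + 2 = (3/2 - 21)*(-4) + 2 = -39/2*(-4) + 2 = 78 + 2 = 80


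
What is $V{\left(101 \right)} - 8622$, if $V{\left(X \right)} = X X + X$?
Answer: $1680$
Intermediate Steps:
$V{\left(X \right)} = X + X^{2}$ ($V{\left(X \right)} = X^{2} + X = X + X^{2}$)
$V{\left(101 \right)} - 8622 = 101 \left(1 + 101\right) - 8622 = 101 \cdot 102 - 8622 = 10302 - 8622 = 1680$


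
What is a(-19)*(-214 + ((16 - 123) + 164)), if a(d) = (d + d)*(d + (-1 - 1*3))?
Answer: -137218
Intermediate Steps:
a(d) = 2*d*(-4 + d) (a(d) = (2*d)*(d + (-1 - 3)) = (2*d)*(d - 4) = (2*d)*(-4 + d) = 2*d*(-4 + d))
a(-19)*(-214 + ((16 - 123) + 164)) = (2*(-19)*(-4 - 19))*(-214 + ((16 - 123) + 164)) = (2*(-19)*(-23))*(-214 + (-107 + 164)) = 874*(-214 + 57) = 874*(-157) = -137218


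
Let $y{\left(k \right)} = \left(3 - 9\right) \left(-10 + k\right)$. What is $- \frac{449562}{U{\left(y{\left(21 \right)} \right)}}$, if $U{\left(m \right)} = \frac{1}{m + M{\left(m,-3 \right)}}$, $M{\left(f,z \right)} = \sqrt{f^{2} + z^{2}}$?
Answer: $29671092 - 1348686 \sqrt{485} \approx -30636.0$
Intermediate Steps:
$y{\left(k \right)} = 60 - 6 k$ ($y{\left(k \right)} = - 6 \left(-10 + k\right) = 60 - 6 k$)
$U{\left(m \right)} = \frac{1}{m + \sqrt{9 + m^{2}}}$ ($U{\left(m \right)} = \frac{1}{m + \sqrt{m^{2} + \left(-3\right)^{2}}} = \frac{1}{m + \sqrt{m^{2} + 9}} = \frac{1}{m + \sqrt{9 + m^{2}}}$)
$- \frac{449562}{U{\left(y{\left(21 \right)} \right)}} = - \frac{449562}{\frac{1}{\left(60 - 126\right) + \sqrt{9 + \left(60 - 126\right)^{2}}}} = - \frac{449562}{\frac{1}{-66 + \sqrt{9 + \left(-66\right)^{2}}}} = - \frac{449562}{\frac{1}{-66 + \sqrt{9 + 4356}}} = - \frac{449562}{\frac{1}{-66 + \sqrt{4365}}} = - \frac{449562}{\frac{1}{-66 + 3 \sqrt{485}}} = - 449562 \left(-66 + 3 \sqrt{485}\right) = 29671092 - 1348686 \sqrt{485}$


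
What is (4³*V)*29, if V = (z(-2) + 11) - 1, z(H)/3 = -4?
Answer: -3712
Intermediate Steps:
z(H) = -12 (z(H) = 3*(-4) = -12)
V = -2 (V = (-12 + 11) - 1 = -1 - 1 = -2)
(4³*V)*29 = (4³*(-2))*29 = (64*(-2))*29 = -128*29 = -3712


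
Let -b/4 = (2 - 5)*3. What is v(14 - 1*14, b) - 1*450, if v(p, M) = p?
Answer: -450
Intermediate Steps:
b = 36 (b = -4*(2 - 5)*3 = -(-12)*3 = -4*(-9) = 36)
v(14 - 1*14, b) - 1*450 = (14 - 1*14) - 1*450 = (14 - 14) - 450 = 0 - 450 = -450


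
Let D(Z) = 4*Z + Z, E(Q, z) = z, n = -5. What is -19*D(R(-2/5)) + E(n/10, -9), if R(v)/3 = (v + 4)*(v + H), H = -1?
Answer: 7137/5 ≈ 1427.4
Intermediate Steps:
R(v) = 3*(-1 + v)*(4 + v) (R(v) = 3*((v + 4)*(v - 1)) = 3*((4 + v)*(-1 + v)) = 3*((-1 + v)*(4 + v)) = 3*(-1 + v)*(4 + v))
D(Z) = 5*Z
-19*D(R(-2/5)) + E(n/10, -9) = -95*(-12 + 3*(-2/5)**2 + 9*(-2/5)) - 9 = -95*(-12 + 3*(4/25) - 18/5) - 9 = -95*(-12 + 12/25 - 18/5) - 9 = -95*(-378)/25 - 9 = -19*(-378/5) - 9 = 7182/5 - 9 = 7137/5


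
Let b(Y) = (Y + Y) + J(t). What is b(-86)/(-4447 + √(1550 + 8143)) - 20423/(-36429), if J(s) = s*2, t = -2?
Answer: 108048836339/180014959941 + 132*√1077/4941529 ≈ 0.60110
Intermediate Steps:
J(s) = 2*s
b(Y) = -4 + 2*Y (b(Y) = (Y + Y) + 2*(-2) = 2*Y - 4 = -4 + 2*Y)
b(-86)/(-4447 + √(1550 + 8143)) - 20423/(-36429) = (-4 + 2*(-86))/(-4447 + √(1550 + 8143)) - 20423/(-36429) = (-4 - 172)/(-4447 + √9693) - 20423*(-1/36429) = -176/(-4447 + 3*√1077) + 20423/36429 = 20423/36429 - 176/(-4447 + 3*√1077)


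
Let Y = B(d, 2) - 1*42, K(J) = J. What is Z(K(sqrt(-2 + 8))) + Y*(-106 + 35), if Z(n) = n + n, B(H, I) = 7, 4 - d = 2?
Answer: 2485 + 2*sqrt(6) ≈ 2489.9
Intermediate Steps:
d = 2 (d = 4 - 1*2 = 4 - 2 = 2)
Y = -35 (Y = 7 - 1*42 = 7 - 42 = -35)
Z(n) = 2*n
Z(K(sqrt(-2 + 8))) + Y*(-106 + 35) = 2*sqrt(-2 + 8) - 35*(-106 + 35) = 2*sqrt(6) - 35*(-71) = 2*sqrt(6) + 2485 = 2485 + 2*sqrt(6)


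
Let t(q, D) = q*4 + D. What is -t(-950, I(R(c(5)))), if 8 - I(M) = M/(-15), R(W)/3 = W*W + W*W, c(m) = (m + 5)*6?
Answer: 2352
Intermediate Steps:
c(m) = 30 + 6*m (c(m) = (5 + m)*6 = 30 + 6*m)
R(W) = 6*W² (R(W) = 3*(W*W + W*W) = 3*(W² + W²) = 3*(2*W²) = 6*W²)
I(M) = 8 + M/15 (I(M) = 8 - M/(-15) = 8 - M*(-1)/15 = 8 - (-1)*M/15 = 8 + M/15)
t(q, D) = D + 4*q (t(q, D) = 4*q + D = D + 4*q)
-t(-950, I(R(c(5)))) = -((8 + (6*(30 + 6*5)²)/15) + 4*(-950)) = -((8 + (6*(30 + 30)²)/15) - 3800) = -((8 + (6*60²)/15) - 3800) = -((8 + (6*3600)/15) - 3800) = -((8 + (1/15)*21600) - 3800) = -((8 + 1440) - 3800) = -(1448 - 3800) = -1*(-2352) = 2352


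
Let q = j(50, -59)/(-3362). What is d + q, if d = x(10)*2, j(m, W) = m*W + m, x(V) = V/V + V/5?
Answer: 11536/1681 ≈ 6.8626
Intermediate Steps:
x(V) = 1 + V/5 (x(V) = 1 + V*(⅕) = 1 + V/5)
j(m, W) = m + W*m (j(m, W) = W*m + m = m + W*m)
q = 1450/1681 (q = (50*(1 - 59))/(-3362) = (50*(-58))*(-1/3362) = -2900*(-1/3362) = 1450/1681 ≈ 0.86258)
d = 6 (d = (1 + (⅕)*10)*2 = (1 + 2)*2 = 3*2 = 6)
d + q = 6 + 1450/1681 = 11536/1681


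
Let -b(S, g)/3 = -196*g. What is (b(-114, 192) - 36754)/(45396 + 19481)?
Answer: 76142/64877 ≈ 1.1736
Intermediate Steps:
b(S, g) = 588*g (b(S, g) = -(-588)*g = 588*g)
(b(-114, 192) - 36754)/(45396 + 19481) = (588*192 - 36754)/(45396 + 19481) = (112896 - 36754)/64877 = 76142*(1/64877) = 76142/64877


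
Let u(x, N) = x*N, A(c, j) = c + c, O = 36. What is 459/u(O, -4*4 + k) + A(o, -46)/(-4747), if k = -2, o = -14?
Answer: -80027/113928 ≈ -0.70243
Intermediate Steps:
A(c, j) = 2*c
u(x, N) = N*x
459/u(O, -4*4 + k) + A(o, -46)/(-4747) = 459/(((-4*4 - 2)*36)) + (2*(-14))/(-4747) = 459/(((-16 - 2)*36)) - 28*(-1/4747) = 459/((-18*36)) + 28/4747 = 459/(-648) + 28/4747 = 459*(-1/648) + 28/4747 = -17/24 + 28/4747 = -80027/113928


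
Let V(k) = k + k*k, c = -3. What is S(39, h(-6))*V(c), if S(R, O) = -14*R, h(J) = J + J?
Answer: -3276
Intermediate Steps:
h(J) = 2*J
V(k) = k + k**2
S(39, h(-6))*V(c) = (-14*39)*(-3*(1 - 3)) = -(-1638)*(-2) = -546*6 = -3276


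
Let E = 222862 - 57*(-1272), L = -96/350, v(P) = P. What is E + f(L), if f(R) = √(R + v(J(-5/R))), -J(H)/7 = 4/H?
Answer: 295366 + 12*I*√385/175 ≈ 2.9537e+5 + 1.3455*I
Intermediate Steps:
J(H) = -28/H
L = -48/175 (L = -96*1/350 = -48/175 ≈ -0.27429)
f(R) = √165*√R/5 (f(R) = √(R - 28*(-R/5)) = √(R - (-28)*R/5) = √(R + 28*R/5) = √(33*R/5) = √165*√R/5)
E = 295366 (E = 222862 + 72504 = 295366)
E + f(L) = 295366 + √165*√(-48/175)/5 = 295366 + √165*(4*I*√21/35)/5 = 295366 + 12*I*√385/175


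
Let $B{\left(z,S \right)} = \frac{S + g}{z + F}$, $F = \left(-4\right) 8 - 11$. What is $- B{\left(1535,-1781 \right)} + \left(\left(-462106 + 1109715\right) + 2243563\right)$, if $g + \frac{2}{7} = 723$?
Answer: $\frac{7548851944}{2611} \approx 2.8912 \cdot 10^{6}$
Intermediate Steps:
$g = \frac{5059}{7}$ ($g = - \frac{2}{7} + 723 = \frac{5059}{7} \approx 722.71$)
$F = -43$ ($F = -32 - 11 = -43$)
$B{\left(z,S \right)} = \frac{\frac{5059}{7} + S}{-43 + z}$ ($B{\left(z,S \right)} = \frac{S + \frac{5059}{7}}{z - 43} = \frac{\frac{5059}{7} + S}{-43 + z}$)
$- B{\left(1535,-1781 \right)} + \left(\left(-462106 + 1109715\right) + 2243563\right) = - \frac{\frac{5059}{7} - 1781}{-43 + 1535} + \left(\left(-462106 + 1109715\right) + 2243563\right) = - \frac{-7408}{1492 \cdot 7} + \left(647609 + 2243563\right) = - \frac{-7408}{1492 \cdot 7} + 2891172 = \left(-1\right) \left(- \frac{1852}{2611}\right) + 2891172 = \frac{1852}{2611} + 2891172 = \frac{7548851944}{2611}$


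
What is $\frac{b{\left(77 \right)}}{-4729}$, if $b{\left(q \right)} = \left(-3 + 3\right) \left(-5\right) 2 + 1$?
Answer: $- \frac{1}{4729} \approx -0.00021146$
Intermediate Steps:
$b{\left(q \right)} = 1$ ($b{\left(q \right)} = 0 \left(-5\right) 2 + 1 = 0 \cdot 2 + 1 = 0 + 1 = 1$)
$\frac{b{\left(77 \right)}}{-4729} = 1 \frac{1}{-4729} = 1 \left(- \frac{1}{4729}\right) = - \frac{1}{4729}$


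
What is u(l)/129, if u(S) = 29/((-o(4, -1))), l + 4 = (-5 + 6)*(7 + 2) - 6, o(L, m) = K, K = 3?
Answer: -29/387 ≈ -0.074935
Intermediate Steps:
o(L, m) = 3
l = -1 (l = -4 + ((-5 + 6)*(7 + 2) - 6) = -4 + (1*9 - 6) = -4 + (9 - 6) = -4 + 3 = -1)
u(S) = -29/3 (u(S) = 29/((-1*3)) = 29/(-3) = 29*(-1/3) = -29/3)
u(l)/129 = -29/3/129 = -29/3*1/129 = -29/387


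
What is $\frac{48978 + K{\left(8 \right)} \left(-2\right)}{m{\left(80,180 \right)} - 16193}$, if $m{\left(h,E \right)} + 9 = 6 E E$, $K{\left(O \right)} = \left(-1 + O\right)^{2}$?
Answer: $\frac{24440}{89099} \approx 0.2743$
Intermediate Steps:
$m{\left(h,E \right)} = -9 + 6 E^{2}$ ($m{\left(h,E \right)} = -9 + 6 E E = -9 + 6 E^{2}$)
$\frac{48978 + K{\left(8 \right)} \left(-2\right)}{m{\left(80,180 \right)} - 16193} = \frac{48978 + \left(-1 + 8\right)^{2} \left(-2\right)}{\left(-9 + 6 \cdot 180^{2}\right) - 16193} = \frac{48978 + 7^{2} \left(-2\right)}{\left(-9 + 6 \cdot 32400\right) - 16193} = \frac{48978 + 49 \left(-2\right)}{\left(-9 + 194400\right) - 16193} = \frac{48978 - 98}{194391 - 16193} = \frac{48880}{178198} = 48880 \cdot \frac{1}{178198} = \frac{24440}{89099}$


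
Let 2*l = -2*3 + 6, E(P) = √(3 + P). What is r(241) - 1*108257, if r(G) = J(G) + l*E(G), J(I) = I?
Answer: -108016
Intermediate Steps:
l = 0 (l = (-2*3 + 6)/2 = (-6 + 6)/2 = (½)*0 = 0)
r(G) = G (r(G) = G + 0*√(3 + G) = G + 0 = G)
r(241) - 1*108257 = 241 - 1*108257 = 241 - 108257 = -108016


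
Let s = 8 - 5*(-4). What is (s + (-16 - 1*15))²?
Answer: 9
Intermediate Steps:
s = 28 (s = 8 + 20 = 28)
(s + (-16 - 1*15))² = (28 + (-16 - 1*15))² = (28 + (-16 - 15))² = (28 - 31)² = (-3)² = 9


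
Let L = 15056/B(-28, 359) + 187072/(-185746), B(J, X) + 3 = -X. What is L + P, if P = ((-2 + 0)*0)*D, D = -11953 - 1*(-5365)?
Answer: -716077960/16810013 ≈ -42.598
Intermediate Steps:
D = -6588 (D = -11953 + 5365 = -6588)
B(J, X) = -3 - X
L = -716077960/16810013 (L = 15056/(-3 - 1*359) + 187072/(-185746) = 15056/(-3 - 359) + 187072*(-1/185746) = 15056/(-362) - 93536/92873 = 15056*(-1/362) - 93536/92873 = -7528/181 - 93536/92873 = -716077960/16810013 ≈ -42.598)
P = 0 (P = ((-2 + 0)*0)*(-6588) = -2*0*(-6588) = 0*(-6588) = 0)
L + P = -716077960/16810013 + 0 = -716077960/16810013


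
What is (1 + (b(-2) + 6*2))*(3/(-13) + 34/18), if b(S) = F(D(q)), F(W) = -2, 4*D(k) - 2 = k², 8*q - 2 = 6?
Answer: 2134/117 ≈ 18.239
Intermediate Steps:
q = 1 (q = ¼ + (⅛)*6 = ¼ + ¾ = 1)
D(k) = ½ + k²/4
b(S) = -2
(1 + (b(-2) + 6*2))*(3/(-13) + 34/18) = (1 + (-2 + 6*2))*(3/(-13) + 34/18) = (1 + (-2 + 12))*(3*(-1/13) + 34*(1/18)) = (1 + 10)*(-3/13 + 17/9) = 11*(194/117) = 2134/117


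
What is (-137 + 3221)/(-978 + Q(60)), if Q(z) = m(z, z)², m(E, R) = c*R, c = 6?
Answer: 514/21437 ≈ 0.023977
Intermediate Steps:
m(E, R) = 6*R
Q(z) = 36*z² (Q(z) = (6*z)² = 36*z²)
(-137 + 3221)/(-978 + Q(60)) = (-137 + 3221)/(-978 + 36*60²) = 3084/(-978 + 36*3600) = 3084/(-978 + 129600) = 3084/128622 = 3084*(1/128622) = 514/21437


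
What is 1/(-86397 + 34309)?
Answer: -1/52088 ≈ -1.9198e-5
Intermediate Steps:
1/(-86397 + 34309) = 1/(-52088) = -1/52088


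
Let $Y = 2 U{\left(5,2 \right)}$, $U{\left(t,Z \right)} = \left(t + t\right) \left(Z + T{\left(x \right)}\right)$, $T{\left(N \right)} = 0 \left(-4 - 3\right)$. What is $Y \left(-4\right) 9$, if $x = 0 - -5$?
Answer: $-1440$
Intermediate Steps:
$x = 5$ ($x = 0 + 5 = 5$)
$T{\left(N \right)} = 0$ ($T{\left(N \right)} = 0 \left(-7\right) = 0$)
$U{\left(t,Z \right)} = 2 Z t$ ($U{\left(t,Z \right)} = \left(t + t\right) \left(Z + 0\right) = 2 t Z = 2 Z t$)
$Y = 40$ ($Y = 2 \cdot 2 \cdot 2 \cdot 5 = 2 \cdot 20 = 40$)
$Y \left(-4\right) 9 = 40 \left(-4\right) 9 = \left(-160\right) 9 = -1440$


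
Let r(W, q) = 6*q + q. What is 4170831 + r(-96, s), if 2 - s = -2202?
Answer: 4186259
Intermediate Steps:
s = 2204 (s = 2 - 1*(-2202) = 2 + 2202 = 2204)
r(W, q) = 7*q
4170831 + r(-96, s) = 4170831 + 7*2204 = 4170831 + 15428 = 4186259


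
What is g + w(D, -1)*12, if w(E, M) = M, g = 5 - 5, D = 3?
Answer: -12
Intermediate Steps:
g = 0
g + w(D, -1)*12 = 0 - 1*12 = 0 - 12 = -12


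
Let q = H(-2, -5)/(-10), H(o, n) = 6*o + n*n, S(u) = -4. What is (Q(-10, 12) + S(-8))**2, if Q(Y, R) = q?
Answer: 2809/100 ≈ 28.090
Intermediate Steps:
H(o, n) = n**2 + 6*o (H(o, n) = 6*o + n**2 = n**2 + 6*o)
q = -13/10 (q = ((-5)**2 + 6*(-2))/(-10) = (25 - 12)*(-1/10) = 13*(-1/10) = -13/10 ≈ -1.3000)
Q(Y, R) = -13/10
(Q(-10, 12) + S(-8))**2 = (-13/10 - 4)**2 = (-53/10)**2 = 2809/100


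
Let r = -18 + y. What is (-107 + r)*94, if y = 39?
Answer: -8084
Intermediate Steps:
r = 21 (r = -18 + 39 = 21)
(-107 + r)*94 = (-107 + 21)*94 = -86*94 = -8084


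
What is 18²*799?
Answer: 258876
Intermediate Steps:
18²*799 = 324*799 = 258876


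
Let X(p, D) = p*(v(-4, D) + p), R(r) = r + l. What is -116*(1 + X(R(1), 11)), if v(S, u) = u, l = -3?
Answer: 1972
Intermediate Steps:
R(r) = -3 + r (R(r) = r - 3 = -3 + r)
X(p, D) = p*(D + p)
-116*(1 + X(R(1), 11)) = -116*(1 + (-3 + 1)*(11 + (-3 + 1))) = -116*(1 - 2*(11 - 2)) = -116*(1 - 2*9) = -116*(1 - 18) = -116*(-17) = 1972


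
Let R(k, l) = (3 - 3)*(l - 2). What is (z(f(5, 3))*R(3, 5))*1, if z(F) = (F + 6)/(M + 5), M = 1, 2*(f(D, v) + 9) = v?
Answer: 0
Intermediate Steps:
f(D, v) = -9 + v/2
R(k, l) = 0 (R(k, l) = 0*(-2 + l) = 0)
z(F) = 1 + F/6 (z(F) = (F + 6)/(1 + 5) = (6 + F)/6 = (6 + F)*(⅙) = 1 + F/6)
(z(f(5, 3))*R(3, 5))*1 = ((1 + (-9 + (½)*3)/6)*0)*1 = ((1 + (-9 + 3/2)/6)*0)*1 = ((1 + (⅙)*(-15/2))*0)*1 = ((1 - 5/4)*0)*1 = -¼*0*1 = 0*1 = 0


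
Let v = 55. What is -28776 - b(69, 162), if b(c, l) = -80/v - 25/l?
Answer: -51275965/1782 ≈ -28774.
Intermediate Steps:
b(c, l) = -16/11 - 25/l (b(c, l) = -80/55 - 25/l = -80*1/55 - 25/l = -16/11 - 25/l)
-28776 - b(69, 162) = -28776 - (-16/11 - 25/162) = -28776 - 1*(-2867/1782) = -28776 + 2867/1782 = -51275965/1782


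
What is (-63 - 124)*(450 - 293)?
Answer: -29359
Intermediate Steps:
(-63 - 124)*(450 - 293) = -187*157 = -29359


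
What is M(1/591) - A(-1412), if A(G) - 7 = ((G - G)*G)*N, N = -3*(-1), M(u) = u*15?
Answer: -1374/197 ≈ -6.9746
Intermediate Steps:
M(u) = 15*u
N = 3
A(G) = 7 (A(G) = 7 + ((G - G)*G)*3 = 7 + (0*G)*3 = 7 + 0*3 = 7 + 0 = 7)
M(1/591) - A(-1412) = 15/591 - 1*7 = 15*(1/591) - 7 = 5/197 - 7 = -1374/197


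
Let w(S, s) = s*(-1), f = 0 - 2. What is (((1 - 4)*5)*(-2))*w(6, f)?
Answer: 60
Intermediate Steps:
f = -2
w(S, s) = -s
(((1 - 4)*5)*(-2))*w(6, f) = (((1 - 4)*5)*(-2))*(-1*(-2)) = (-3*5*(-2))*2 = -15*(-2)*2 = 30*2 = 60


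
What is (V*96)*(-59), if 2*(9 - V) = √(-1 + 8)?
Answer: -50976 + 2832*√7 ≈ -43483.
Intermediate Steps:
V = 9 - √7/2 (V = 9 - √(-1 + 8)/2 = 9 - √7/2 ≈ 7.6771)
(V*96)*(-59) = ((9 - √7/2)*96)*(-59) = (864 - 48*√7)*(-59) = -50976 + 2832*√7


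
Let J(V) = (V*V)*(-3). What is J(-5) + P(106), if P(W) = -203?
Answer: -278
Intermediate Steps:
J(V) = -3*V² (J(V) = V²*(-3) = -3*V²)
J(-5) + P(106) = -3*(-5)² - 203 = -3*25 - 203 = -75 - 203 = -278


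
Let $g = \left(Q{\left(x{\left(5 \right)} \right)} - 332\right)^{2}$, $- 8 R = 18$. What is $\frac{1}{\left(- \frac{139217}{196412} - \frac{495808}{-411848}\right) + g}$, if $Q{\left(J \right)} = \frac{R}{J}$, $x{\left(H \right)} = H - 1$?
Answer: $\frac{647135115008}{71572051010875303} \approx 9.0417 \cdot 10^{-6}$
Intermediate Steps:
$R = - \frac{9}{4}$ ($R = \left(- \frac{1}{8}\right) 18 = - \frac{9}{4} \approx -2.25$)
$x{\left(H \right)} = -1 + H$
$Q{\left(J \right)} = - \frac{9}{4 J}$
$g = \frac{28313041}{256}$ ($g = \left(- \frac{9}{4 \left(-1 + 5\right)} - 332\right)^{2} = \left(- \frac{9}{4 \cdot 4} - 332\right)^{2} = \left(\left(- \frac{9}{4}\right) \frac{1}{4} - 332\right)^{2} = \left(- \frac{9}{16} - 332\right)^{2} = \left(- \frac{5321}{16}\right)^{2} = \frac{28313041}{256} \approx 1.106 \cdot 10^{5}$)
$\frac{1}{\left(- \frac{139217}{196412} - \frac{495808}{-411848}\right) + g} = \frac{1}{\left(- \frac{139217}{196412} - \frac{495808}{-411848}\right) + \frac{28313041}{256}} = \frac{1}{\left(\left(-139217\right) \frac{1}{196412} - - \frac{61976}{51481}\right) + \frac{28313041}{256}} = \frac{1}{\left(- \frac{139217}{196412} + \frac{61976}{51481}\right) + \frac{28313041}{256}} = \frac{1}{\frac{5005799735}{10111486172} + \frac{28313041}{256}} = \frac{1}{\frac{71572051010875303}{647135115008}} = \frac{647135115008}{71572051010875303}$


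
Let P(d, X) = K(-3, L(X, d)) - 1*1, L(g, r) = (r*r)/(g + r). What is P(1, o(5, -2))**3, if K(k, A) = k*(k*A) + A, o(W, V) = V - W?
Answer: -512/27 ≈ -18.963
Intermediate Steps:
L(g, r) = r**2/(g + r)
K(k, A) = A + A*k**2 (K(k, A) = k*(A*k) + A = A*k**2 + A = A + A*k**2)
P(d, X) = -1 + 10*d**2/(X + d) (P(d, X) = (d**2/(X + d))*(1 + (-3)**2) - 1*1 = (d**2/(X + d))*(1 + 9) - 1 = (d**2/(X + d))*10 - 1 = 10*d**2/(X + d) - 1 = -1 + 10*d**2/(X + d))
P(1, o(5, -2))**3 = ((-(-2 - 1*5) - 1*1 + 10*1**2)/((-2 - 1*5) + 1))**3 = ((-(-2 - 5) - 1 + 10*1)/((-2 - 5) + 1))**3 = ((-1*(-7) - 1 + 10)/(-7 + 1))**3 = ((7 - 1 + 10)/(-6))**3 = (-1/6*16)**3 = (-8/3)**3 = -512/27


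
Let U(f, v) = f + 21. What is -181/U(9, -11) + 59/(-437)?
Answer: -80867/13110 ≈ -6.1683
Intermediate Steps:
U(f, v) = 21 + f
-181/U(9, -11) + 59/(-437) = -181/(21 + 9) + 59/(-437) = -181/30 + 59*(-1/437) = -181*1/30 - 59/437 = -181/30 - 59/437 = -80867/13110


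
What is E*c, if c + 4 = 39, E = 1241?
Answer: 43435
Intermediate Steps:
c = 35 (c = -4 + 39 = 35)
E*c = 1241*35 = 43435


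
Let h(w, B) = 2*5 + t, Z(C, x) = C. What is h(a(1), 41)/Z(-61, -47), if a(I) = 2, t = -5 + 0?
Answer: -5/61 ≈ -0.081967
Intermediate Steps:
t = -5
h(w, B) = 5 (h(w, B) = 2*5 - 5 = 10 - 5 = 5)
h(a(1), 41)/Z(-61, -47) = 5/(-61) = 5*(-1/61) = -5/61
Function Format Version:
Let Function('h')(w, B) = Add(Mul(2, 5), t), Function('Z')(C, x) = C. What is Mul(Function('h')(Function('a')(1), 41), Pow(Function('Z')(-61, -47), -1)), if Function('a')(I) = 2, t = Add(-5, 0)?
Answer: Rational(-5, 61) ≈ -0.081967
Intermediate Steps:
t = -5
Function('h')(w, B) = 5 (Function('h')(w, B) = Add(Mul(2, 5), -5) = Add(10, -5) = 5)
Mul(Function('h')(Function('a')(1), 41), Pow(Function('Z')(-61, -47), -1)) = Mul(5, Pow(-61, -1)) = Mul(5, Rational(-1, 61)) = Rational(-5, 61)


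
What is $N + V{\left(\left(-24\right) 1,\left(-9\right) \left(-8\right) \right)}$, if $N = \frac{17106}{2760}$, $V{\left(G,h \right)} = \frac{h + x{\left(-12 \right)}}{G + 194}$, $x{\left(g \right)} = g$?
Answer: $\frac{51227}{7820} \approx 6.5508$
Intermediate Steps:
$V{\left(G,h \right)} = \frac{-12 + h}{194 + G}$ ($V{\left(G,h \right)} = \frac{h - 12}{G + 194} = \frac{-12 + h}{194 + G}$)
$N = \frac{2851}{460}$ ($N = 17106 \cdot \frac{1}{2760} = \frac{2851}{460} \approx 6.1978$)
$N + V{\left(\left(-24\right) 1,\left(-9\right) \left(-8\right) \right)} = \frac{2851}{460} + \frac{-12 - -72}{194 - 24} = \frac{2851}{460} + \frac{-12 + 72}{194 - 24} = \frac{2851}{460} + \frac{1}{170} \cdot 60 = \frac{2851}{460} + \frac{6}{17} = \frac{51227}{7820}$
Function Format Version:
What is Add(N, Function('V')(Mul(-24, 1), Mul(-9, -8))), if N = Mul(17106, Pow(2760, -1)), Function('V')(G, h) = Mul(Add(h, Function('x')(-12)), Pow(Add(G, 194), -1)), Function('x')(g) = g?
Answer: Rational(51227, 7820) ≈ 6.5508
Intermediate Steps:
Function('V')(G, h) = Mul(Pow(Add(194, G), -1), Add(-12, h)) (Function('V')(G, h) = Mul(Add(h, -12), Pow(Add(G, 194), -1)) = Mul(Add(-12, h), Pow(Add(194, G), -1)) = Mul(Pow(Add(194, G), -1), Add(-12, h)))
N = Rational(2851, 460) (N = Mul(17106, Rational(1, 2760)) = Rational(2851, 460) ≈ 6.1978)
Add(N, Function('V')(Mul(-24, 1), Mul(-9, -8))) = Add(Rational(2851, 460), Mul(Pow(Add(194, Mul(-24, 1)), -1), Add(-12, Mul(-9, -8)))) = Add(Rational(2851, 460), Mul(Pow(Add(194, -24), -1), Add(-12, 72))) = Add(Rational(2851, 460), Mul(Pow(170, -1), 60)) = Add(Rational(2851, 460), Mul(Rational(1, 170), 60)) = Add(Rational(2851, 460), Rational(6, 17)) = Rational(51227, 7820)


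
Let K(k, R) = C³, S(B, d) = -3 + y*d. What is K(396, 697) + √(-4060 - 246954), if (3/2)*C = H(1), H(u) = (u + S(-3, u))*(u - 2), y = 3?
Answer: -8/27 + I*√251014 ≈ -0.2963 + 501.01*I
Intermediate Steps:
S(B, d) = -3 + 3*d
H(u) = (-3 + 4*u)*(-2 + u) (H(u) = (u + (-3 + 3*u))*(u - 2) = (-3 + 4*u)*(-2 + u))
C = -⅔ (C = 2*(6 - 11*1 + 4*1²)/3 = 2*(6 - 11 + 4*1)/3 = 2*(6 - 11 + 4)/3 = (⅔)*(-1) = -⅔ ≈ -0.66667)
K(k, R) = -8/27 (K(k, R) = (-⅔)³ = -8/27)
K(396, 697) + √(-4060 - 246954) = -8/27 + √(-4060 - 246954) = -8/27 + √(-251014) = -8/27 + I*√251014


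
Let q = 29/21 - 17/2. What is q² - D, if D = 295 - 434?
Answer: 334597/1764 ≈ 189.68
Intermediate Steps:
q = -299/42 (q = 29*(1/21) - 17*½ = 29/21 - 17/2 = -299/42 ≈ -7.1190)
D = -139
q² - D = (-299/42)² - 1*(-139) = 89401/1764 + 139 = 334597/1764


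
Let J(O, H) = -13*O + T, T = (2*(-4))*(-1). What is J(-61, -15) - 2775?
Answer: -1974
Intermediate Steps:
T = 8 (T = -8*(-1) = 8)
J(O, H) = 8 - 13*O (J(O, H) = -13*O + 8 = 8 - 13*O)
J(-61, -15) - 2775 = (8 - 13*(-61)) - 2775 = (8 + 793) - 2775 = 801 - 2775 = -1974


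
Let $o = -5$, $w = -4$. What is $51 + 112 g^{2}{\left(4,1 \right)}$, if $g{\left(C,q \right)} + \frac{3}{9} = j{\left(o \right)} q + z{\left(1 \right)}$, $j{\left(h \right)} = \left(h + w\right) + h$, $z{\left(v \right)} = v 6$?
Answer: $\frac{70459}{9} \approx 7828.8$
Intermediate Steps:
$z{\left(v \right)} = 6 v$
$j{\left(h \right)} = -4 + 2 h$ ($j{\left(h \right)} = \left(h - 4\right) + h = \left(-4 + h\right) + h = -4 + 2 h$)
$g{\left(C,q \right)} = \frac{17}{3} - 14 q$ ($g{\left(C,q \right)} = - \frac{1}{3} + \left(\left(-4 + 2 \left(-5\right)\right) q + 6 \cdot 1\right) = - \frac{1}{3} + \left(\left(-4 - 10\right) q + 6\right) = - \frac{1}{3} - \left(-6 + 14 q\right) = \frac{17}{3} - 14 q$)
$51 + 112 g^{2}{\left(4,1 \right)} = 51 + 112 \left(\frac{17}{3} - 14\right)^{2} = 51 + 112 \left(- \frac{25}{3}\right)^{2} = 51 + 112 \cdot \frac{625}{9} = 51 + \frac{70000}{9} = \frac{70459}{9}$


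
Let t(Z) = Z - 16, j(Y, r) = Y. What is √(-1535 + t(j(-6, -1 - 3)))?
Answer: 3*I*√173 ≈ 39.459*I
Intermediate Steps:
t(Z) = -16 + Z
√(-1535 + t(j(-6, -1 - 3))) = √(-1535 + (-16 - 6)) = √(-1535 - 22) = √(-1557) = 3*I*√173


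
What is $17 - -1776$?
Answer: $1793$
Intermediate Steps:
$17 - -1776 = 17 + 1776 = 1793$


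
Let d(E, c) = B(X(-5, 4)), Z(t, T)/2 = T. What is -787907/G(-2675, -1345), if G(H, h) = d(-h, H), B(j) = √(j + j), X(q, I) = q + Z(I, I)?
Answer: -787907*√6/6 ≈ -3.2166e+5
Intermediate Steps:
Z(t, T) = 2*T
X(q, I) = q + 2*I
B(j) = √2*√j (B(j) = √(2*j) = √2*√j)
d(E, c) = √6 (d(E, c) = √2*√(-5 + 2*4) = √2*√(-5 + 8) = √2*√3 = √6)
G(H, h) = √6
-787907/G(-2675, -1345) = -787907*√6/6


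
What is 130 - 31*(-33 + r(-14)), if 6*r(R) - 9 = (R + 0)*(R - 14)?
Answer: -5513/6 ≈ -918.83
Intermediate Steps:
r(R) = 3/2 + R*(-14 + R)/6 (r(R) = 3/2 + ((R + 0)*(R - 14))/6 = 3/2 + (R*(-14 + R))/6 = 3/2 + R*(-14 + R)/6)
130 - 31*(-33 + r(-14)) = 130 - 31*(-33 + (3/2 - 7/3*(-14) + (⅙)*(-14)²)) = 130 - 31*(-33 + (3/2 + 98/3 + (⅙)*196)) = 130 - 31*(-33 + (3/2 + 98/3 + 98/3)) = 130 - 31*(-33 + 401/6) = 130 - 31*203/6 = 130 - 6293/6 = -5513/6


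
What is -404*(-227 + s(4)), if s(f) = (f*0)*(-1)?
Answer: 91708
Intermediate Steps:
s(f) = 0 (s(f) = 0*(-1) = 0)
-404*(-227 + s(4)) = -404*(-227 + 0) = -404*(-227) = 91708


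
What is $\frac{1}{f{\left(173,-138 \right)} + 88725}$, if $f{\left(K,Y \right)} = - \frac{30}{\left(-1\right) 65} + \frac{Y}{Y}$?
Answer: $\frac{13}{1153444} \approx 1.1271 \cdot 10^{-5}$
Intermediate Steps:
$f{\left(K,Y \right)} = \frac{19}{13}$ ($f{\left(K,Y \right)} = - \frac{30}{-65} + 1 = \left(-30\right) \left(- \frac{1}{65}\right) + 1 = \frac{6}{13} + 1 = \frac{19}{13}$)
$\frac{1}{f{\left(173,-138 \right)} + 88725} = \frac{1}{\frac{19}{13} + 88725} = \frac{1}{\frac{1153444}{13}} = \frac{13}{1153444}$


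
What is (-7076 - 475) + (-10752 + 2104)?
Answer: -16199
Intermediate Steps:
(-7076 - 475) + (-10752 + 2104) = -7551 - 8648 = -16199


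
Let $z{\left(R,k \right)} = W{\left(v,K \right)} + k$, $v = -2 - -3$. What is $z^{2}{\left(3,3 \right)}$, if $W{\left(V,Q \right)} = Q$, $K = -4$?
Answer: $1$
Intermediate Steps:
$v = 1$ ($v = -2 + 3 = 1$)
$z{\left(R,k \right)} = -4 + k$
$z^{2}{\left(3,3 \right)} = \left(-4 + 3\right)^{2} = \left(-1\right)^{2} = 1$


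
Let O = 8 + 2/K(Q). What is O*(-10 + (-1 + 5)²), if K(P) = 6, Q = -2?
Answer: 50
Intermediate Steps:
O = 25/3 (O = 8 + 2/6 = 8 + 2*(⅙) = 8 + ⅓ = 25/3 ≈ 8.3333)
O*(-10 + (-1 + 5)²) = 25*(-10 + (-1 + 5)²)/3 = 25*(-10 + 4²)/3 = 25*(-10 + 16)/3 = (25/3)*6 = 50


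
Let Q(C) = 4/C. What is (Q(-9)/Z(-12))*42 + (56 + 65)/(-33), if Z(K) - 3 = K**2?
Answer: -239/63 ≈ -3.7937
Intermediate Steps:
Z(K) = 3 + K**2
(Q(-9)/Z(-12))*42 + (56 + 65)/(-33) = ((4/(-9))/(3 + (-12)**2))*42 + (56 + 65)/(-33) = ((4*(-1/9))/(3 + 144))*42 + 121*(-1/33) = -4/9/147*42 - 11/3 = -4/9*1/147*42 - 11/3 = -4/1323*42 - 11/3 = -8/63 - 11/3 = -239/63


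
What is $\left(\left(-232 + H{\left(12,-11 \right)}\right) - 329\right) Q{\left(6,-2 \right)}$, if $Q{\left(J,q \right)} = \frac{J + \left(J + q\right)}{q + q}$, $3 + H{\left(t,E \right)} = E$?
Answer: $\frac{2875}{2} \approx 1437.5$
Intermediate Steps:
$H{\left(t,E \right)} = -3 + E$
$Q{\left(J,q \right)} = \frac{q + 2 J}{2 q}$
$\left(\left(-232 + H{\left(12,-11 \right)}\right) - 329\right) Q{\left(6,-2 \right)} = \left(\left(-232 - 14\right) - 329\right) \frac{6 + \frac{1}{2} \left(-2\right)}{-2} = \left(\left(-232 - 14\right) - 329\right) \left(- \frac{6 - 1}{2}\right) = \left(-246 - 329\right) \left(\left(- \frac{1}{2}\right) 5\right) = \left(-575\right) \left(- \frac{5}{2}\right) = \frac{2875}{2}$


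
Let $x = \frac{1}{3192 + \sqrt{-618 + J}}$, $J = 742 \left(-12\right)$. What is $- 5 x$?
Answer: $- \frac{2660}{1699731} + \frac{115 i \sqrt{2}}{3399462} \approx -0.001565 + 4.7841 \cdot 10^{-5} i$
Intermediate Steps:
$J = -8904$
$x = \frac{1}{3192 + 69 i \sqrt{2}}$ ($x = \frac{1}{3192 + \sqrt{-618 - 8904}} = \frac{1}{3192 + \sqrt{-9522}} = \frac{1}{3192 + 69 i \sqrt{2}} \approx 0.00031299 - 9.5683 \cdot 10^{-6} i$)
$- 5 x = - 5 \left(\frac{532}{1699731} - \frac{23 i \sqrt{2}}{3399462}\right) = - \frac{2660}{1699731} + \frac{115 i \sqrt{2}}{3399462}$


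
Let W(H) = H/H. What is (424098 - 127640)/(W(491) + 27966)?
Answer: 296458/27967 ≈ 10.600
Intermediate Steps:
W(H) = 1
(424098 - 127640)/(W(491) + 27966) = (424098 - 127640)/(1 + 27966) = 296458/27967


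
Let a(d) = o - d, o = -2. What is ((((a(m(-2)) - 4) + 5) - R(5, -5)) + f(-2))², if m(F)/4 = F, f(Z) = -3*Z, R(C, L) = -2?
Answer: 225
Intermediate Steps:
m(F) = 4*F
a(d) = -2 - d
((((a(m(-2)) - 4) + 5) - R(5, -5)) + f(-2))² = (((((-2 - 4*(-2)) - 4) + 5) - 1*(-2)) - 3*(-2))² = (((((-2 - 1*(-8)) - 4) + 5) + 2) + 6)² = (((((-2 + 8) - 4) + 5) + 2) + 6)² = ((((6 - 4) + 5) + 2) + 6)² = (((2 + 5) + 2) + 6)² = ((7 + 2) + 6)² = (9 + 6)² = 15² = 225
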